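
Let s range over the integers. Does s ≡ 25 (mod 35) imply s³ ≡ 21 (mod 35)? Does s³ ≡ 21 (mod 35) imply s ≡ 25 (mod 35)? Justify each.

Both directions fail.

[⇒] This fails: take s = 25. Then 25 ≡ 25 (mod 35), but 25³ = 15625 ≡ 15 (mod 35), not 21.

[⇐] This fails: take s = 21. Then 21³ = 9261 ≡ 21 (mod 35), yet 21 ≡ 21 (mod 35), not 25.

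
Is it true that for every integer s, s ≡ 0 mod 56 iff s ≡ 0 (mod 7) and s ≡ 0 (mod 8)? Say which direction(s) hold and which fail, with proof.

Equivalent; both directions hold.

Forward direction. Suppose s ≡ 0 (mod 56); write s = 56j + 0. Since 7 ∣ 56, reducing mod 7 gives s ≡ 0 (mod 7); since 8 ∣ 56, reducing mod 8 gives s ≡ 0 (mod 8).

Converse. If s ≡ 0 (mod 7) and s ≡ 0 (mod 8), then by the Chinese remainder theorem s ≡ 0 (mod 56). This is exactly s ≡ 0 (mod 56).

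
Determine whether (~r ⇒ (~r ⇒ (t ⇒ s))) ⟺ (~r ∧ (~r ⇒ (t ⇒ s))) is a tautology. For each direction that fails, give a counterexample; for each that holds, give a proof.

Only the reverse direction holds.

(←) Assume the antecedent. If s is true, ~r ⇒ (~r ⇒ (t ⇒ s)) reduces to true regardless of the other variables. If s is false, the antecedent forces (r = F, s = F, t = F), and ~r ⇒ (~r ⇒ (t ⇒ s)) holds there. Either way ~r ⇒ (~r ⇒ (t ⇒ s)) holds.

(→) This fails. Under r = T, s = F, t = F, the left side is true but the right side is false.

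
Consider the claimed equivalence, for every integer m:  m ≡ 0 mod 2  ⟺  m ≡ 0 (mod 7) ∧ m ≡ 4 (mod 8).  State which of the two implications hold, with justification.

Forward direction. This fails: m = 0 gives 0 ≡ 0 (mod 2) but 0 ≡ 0 (mod 8), so the conjunction on the right does not hold.

Converse. If m ≡ 0 (mod 7) and m ≡ 4 (mod 8), then by the Chinese remainder theorem m ≡ 28 (mod 56). Since 28 ≡ 0 (mod 2) and 2 ∣ 56, we get m ≡ 0 (mod 2).

The forward direction fails; the converse holds.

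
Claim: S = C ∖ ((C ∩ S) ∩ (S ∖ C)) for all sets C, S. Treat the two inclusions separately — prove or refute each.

(⊆) This inclusion fails. Take C = ∅, S = {1}; then 1 ∈ S but 1 ∉ C ∖ ((C ∩ S) ∩ (S ∖ C)).

(⊇) This inclusion fails. Take C = {1}, S = ∅; then 1 ∈ C ∖ ((C ∩ S) ∩ (S ∖ C)) but 1 ∉ S.

(⊆) fails and (⊇) fails.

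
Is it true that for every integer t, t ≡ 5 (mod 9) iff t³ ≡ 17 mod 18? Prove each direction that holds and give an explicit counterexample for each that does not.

(⇒) This fails: take t = 14. Then 14 ≡ 5 (mod 9), but 14³ = 2744 ≡ 8 (mod 18), not 17.

(⇐) This fails: take t = 11. Then 11³ = 1331 ≡ 17 (mod 18), yet 11 ≡ 2 (mod 9), not 5.

(⇒) fails and (⇐) fails.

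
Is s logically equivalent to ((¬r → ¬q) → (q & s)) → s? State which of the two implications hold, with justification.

(⟹) Assume the antecedent. If s is true, ((¬r → ¬q) → (q & s)) → s reduces to true regardless of the other variables. If s is false, the antecedent cannot hold. Either way ((¬r → ¬q) → (q & s)) → s holds.

(⟸) This fails. Under s = F, q = F, r = F, the left side is false but the right side is true.

Not equivalent: only (⇒) holds.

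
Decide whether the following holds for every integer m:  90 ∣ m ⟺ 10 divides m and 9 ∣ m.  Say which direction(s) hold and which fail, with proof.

Forward direction. If 90 ∣ m, write m = 90q. Since 90 = 9·10, m = 10·(9q), so 10 ∣ m; and since 90 = 10·9, m = 9·(10q), so 9 ∣ m.

Converse. Suppose 10 ∣ m and 9 ∣ m. Any common multiple of 10 and 9 is a multiple of their lcm; here gcd(10, 9) = 1, so lcm(10, 9) = 10·9 = 90, so 90 ∣ m.

Equivalent; both directions hold.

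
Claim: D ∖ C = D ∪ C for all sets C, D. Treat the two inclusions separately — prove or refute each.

The sets are not equal: only the forward inclusion holds.

Forward inclusion. Let x ∈ D ∖ C. Then x ∈ D and x ∉ C, from which x ∈ D ∪ C.

Reverse inclusion. This inclusion fails. Take C = {1}, D = ∅; then 1 ∈ D ∪ C but 1 ∉ D ∖ C.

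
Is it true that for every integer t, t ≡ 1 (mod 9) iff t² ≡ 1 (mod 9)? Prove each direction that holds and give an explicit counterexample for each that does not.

[⇐] This fails: take t = 8. Then 8² = 64 ≡ 1 (mod 9), yet 8 ≡ 8 (mod 9), not 1.

[⇒] Suppose t ≡ 1 (mod 9). Write t = 9j + 1. Then (9j + 1)² = 81j² + 18j + 1 = 9(9j² + 2j) + 1, so t² ≡ 1 (mod 9).

Only the forward implication holds.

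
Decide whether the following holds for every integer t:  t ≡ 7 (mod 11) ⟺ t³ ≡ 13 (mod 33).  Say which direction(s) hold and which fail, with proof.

Only the converse holds.

(⇒) This fails: take t = 18. Then 18 ≡ 7 (mod 11), but 18³ = 5832 ≡ 24 (mod 33), not 13.

(⇐) Conversely, the residues r modulo 33 with r³ ≡ 13 (mod 33) are exactly {7}, and each is ≡ 7 (mod 11).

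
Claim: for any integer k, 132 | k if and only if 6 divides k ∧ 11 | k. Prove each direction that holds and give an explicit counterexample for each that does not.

[⇒] If 132 ∣ k, write k = 132q. Since 132 = 22·6, k = 6·(22q), so 6 ∣ k; and since 132 = 12·11, k = 11·(12q), so 11 ∣ k.

[⇐] This fails: take k = 66. Both 6 ∣ 66 and 11 ∣ 66, yet 66 is not a multiple of 132 (since 66 = 0·132 + 66), so 132 ∤ 66.

Not equivalent: only (⇒) holds.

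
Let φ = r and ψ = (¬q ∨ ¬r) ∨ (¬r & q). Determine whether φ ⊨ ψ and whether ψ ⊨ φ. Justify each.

Forward direction. This fails. Under r = T, q = T, the left side is true but the right side is false.

Converse. This fails. Under r = F, q = F, the left side is false but the right side is true.

Neither direction holds.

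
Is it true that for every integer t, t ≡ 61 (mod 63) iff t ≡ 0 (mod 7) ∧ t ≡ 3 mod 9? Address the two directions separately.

Neither direction holds.

(⟹) This fails: t = 61 gives 61 ≡ 61 (mod 63) but 61 ≡ 5 (mod 7), so the conjunction on the right does not hold.

(⟸) This fails: t = 21 satisfies both congruences on the right (21 ≡ 0 mod 7 and 21 ≡ 3 mod 9) yet 21 ≡ 21 (mod 63), not 61.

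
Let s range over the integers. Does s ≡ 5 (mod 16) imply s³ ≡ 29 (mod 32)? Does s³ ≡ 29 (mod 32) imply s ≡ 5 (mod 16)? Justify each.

Only the converse holds.

Forward direction. This fails: take s = 21. Then 21 ≡ 5 (mod 16), but 21³ = 9261 ≡ 13 (mod 32), not 29.

Converse. The residues r modulo 32 with r³ ≡ 29 (mod 32) are exactly {5}, and each is ≡ 5 (mod 16).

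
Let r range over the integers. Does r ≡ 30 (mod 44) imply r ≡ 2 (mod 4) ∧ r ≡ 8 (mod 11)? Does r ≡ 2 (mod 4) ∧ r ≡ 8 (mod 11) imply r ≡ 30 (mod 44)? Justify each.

Equivalent; both directions hold.

[⇒] Suppose r ≡ 30 (mod 44); write r = 44j + 30. Since 4 ∣ 44, reducing mod 4 gives r ≡ 30 ≡ 2 (mod 4); since 11 ∣ 44, reducing mod 11 gives r ≡ 30 ≡ 8 (mod 11).

[⇐] Conversely, if r ≡ 2 (mod 4) and r ≡ 8 (mod 11), then by the Chinese remainder theorem r ≡ 30 (mod 44). This is exactly r ≡ 30 (mod 44).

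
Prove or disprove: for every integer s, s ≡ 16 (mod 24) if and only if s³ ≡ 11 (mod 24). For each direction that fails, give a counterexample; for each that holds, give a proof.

(⇒) fails and (⇐) fails.

(→) This fails: take s = 16. Then 16 ≡ 16 (mod 24), but 16³ = 4096 ≡ 16 (mod 24), not 11.

(←) This fails: take s = 11. Then 11³ = 1331 ≡ 11 (mod 24), yet 11 ≡ 11 (mod 24), not 16.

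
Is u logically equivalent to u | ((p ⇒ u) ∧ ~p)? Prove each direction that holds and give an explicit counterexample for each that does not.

The forward direction holds; the converse fails.

[⇐] This fails. Under p = F, u = F, the left side is false but the right side is true.

[⇒] Assume the antecedent. If p is true, the antecedent forces (p = T, u = T), and u | ((p ⇒ u) ∧ ~p) holds there. If p is false, u | ((p ⇒ u) ∧ ~p) reduces to true regardless of the other variables. Either way u | ((p ⇒ u) ∧ ~p) holds.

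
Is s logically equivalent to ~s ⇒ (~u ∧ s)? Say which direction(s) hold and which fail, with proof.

(→) Assume the antecedent. If s is true, ~s ⇒ (~u ∧ s) reduces to true regardless of the other variables. If s is false, the antecedent cannot hold. Either way ~s ⇒ (~u ∧ s) holds.

(←) Assume the antecedent. If s is true, s reduces to true regardless of the other variables. If s is false, the antecedent cannot hold. Either way s holds.

The biconditional holds.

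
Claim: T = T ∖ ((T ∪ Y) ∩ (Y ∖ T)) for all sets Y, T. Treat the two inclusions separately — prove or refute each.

The two sets are equal.

Reverse inclusion. Let x ∈ T ∖ ((T ∪ Y) ∩ (Y ∖ T)). Then either x ∈ T and x ∉ Y; or x ∈ Y ∩ T. In each case x ∈ T, so T ∖ ((T ∪ Y) ∩ (Y ∖ T)) ⊆ T.

Forward inclusion. Let x ∈ T. Then either x ∈ T and x ∉ Y; or x ∈ Y ∩ T. In each case x ∈ T ∖ ((T ∪ Y) ∩ (Y ∖ T)), so T ⊆ T ∖ ((T ∪ Y) ∩ (Y ∖ T)).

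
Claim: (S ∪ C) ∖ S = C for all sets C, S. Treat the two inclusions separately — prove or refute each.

Forward inclusion. Let x ∈ (S ∪ C) ∖ S. Then x ∈ C and x ∉ S, from which x ∈ C.

Reverse inclusion. This inclusion fails. Take C = {1}, S = {1}; then 1 ∈ C but 1 ∉ (S ∪ C) ∖ S.

The sets are not equal: only the forward inclusion holds.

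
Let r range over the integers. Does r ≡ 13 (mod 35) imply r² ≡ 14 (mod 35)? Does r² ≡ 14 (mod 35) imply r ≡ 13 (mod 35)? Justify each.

(⟹) This fails: take r = 13. Then 13 ≡ 13 (mod 35), but 13² = 169 ≡ 29 (mod 35), not 14.

(⟸) This fails: take r = 7. Then 7² = 49 ≡ 14 (mod 35), yet 7 ≡ 7 (mod 35), not 13.

Both directions fail.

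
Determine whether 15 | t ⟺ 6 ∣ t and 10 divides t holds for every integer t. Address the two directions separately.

Not equivalent: only (⇐) holds.

(←) Suppose 6 ∣ t and 10 ∣ t. Any common multiple of 6 and 10 is a multiple of their lcm; here lcm(6, 10) = 6·10/gcd(6, 10) = 60/2 = 30, so 30 ∣ t. Since 15 ∣ 30, it follows that 15 ∣ t.

(→) This fails: take t = 15. Certainly 15 ∣ 15, but 6 ∤ 15.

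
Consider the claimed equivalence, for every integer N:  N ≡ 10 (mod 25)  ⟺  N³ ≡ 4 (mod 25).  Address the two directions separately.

(⇒) fails and (⇐) fails.

[⇒] This fails: take N = 10. Then 10 ≡ 10 (mod 25), but 10³ = 1000 ≡ 0 (mod 25), not 4.

[⇐] This fails: take N = 9. Then 9³ = 729 ≡ 4 (mod 25), yet 9 ≡ 9 (mod 25), not 10.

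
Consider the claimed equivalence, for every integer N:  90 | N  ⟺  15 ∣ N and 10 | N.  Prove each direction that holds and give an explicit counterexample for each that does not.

Only the forward implication holds.

Converse. This fails: take N = 30. Both 15 ∣ 30 and 10 ∣ 30, yet 30 is not a multiple of 90 (since 30 = 0·90 + 30), so 90 ∤ 30.

Forward direction. If 90 ∣ N, write N = 90q. Since 90 = 6·15, N = 15·(6q), so 15 ∣ N; and since 90 = 9·10, N = 10·(9q), so 10 ∣ N.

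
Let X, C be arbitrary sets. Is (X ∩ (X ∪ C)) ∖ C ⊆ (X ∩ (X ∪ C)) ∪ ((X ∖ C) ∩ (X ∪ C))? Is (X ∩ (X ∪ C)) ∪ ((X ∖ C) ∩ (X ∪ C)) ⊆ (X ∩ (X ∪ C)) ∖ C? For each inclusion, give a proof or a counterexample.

(⊆) Let x ∈ (X ∩ (X ∪ C)) ∖ C. Then x ∈ X and x ∉ C, from which x ∈ (X ∩ (X ∪ C)) ∪ ((X ∖ C) ∩ (X ∪ C)).

(⊇) This inclusion fails. Take X = {1}, C = {1}; then 1 ∈ (X ∩ (X ∪ C)) ∪ ((X ∖ C) ∩ (X ∪ C)) but 1 ∉ (X ∩ (X ∪ C)) ∖ C.

Only the forward inclusion holds.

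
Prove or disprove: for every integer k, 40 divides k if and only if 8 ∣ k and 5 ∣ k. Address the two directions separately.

Equivalent; both directions hold.

(⟹) If 40 ∣ k, write k = 40q. Since 40 = 5·8, k = 8·(5q), so 8 ∣ k; and since 40 = 8·5, k = 5·(8q), so 5 ∣ k.

(⟸) Suppose 8 ∣ k and 5 ∣ k. Any common multiple of 8 and 5 is a multiple of their lcm; here gcd(8, 5) = 1, so lcm(8, 5) = 8·5 = 40, so 40 ∣ k.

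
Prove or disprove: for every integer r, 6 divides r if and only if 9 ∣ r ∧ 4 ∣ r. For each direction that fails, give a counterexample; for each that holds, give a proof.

The forward direction fails; the converse holds.

(⟹) This fails: take r = 6. Certainly 6 ∣ 6, but 9 ∤ 6.

(⟸) Suppose 9 ∣ r and 4 ∣ r. Any common multiple of 9 and 4 is a multiple of their lcm; here gcd(9, 4) = 1, so lcm(9, 4) = 9·4 = 36, so 36 ∣ r. Since 6 ∣ 36, it follows that 6 ∣ r.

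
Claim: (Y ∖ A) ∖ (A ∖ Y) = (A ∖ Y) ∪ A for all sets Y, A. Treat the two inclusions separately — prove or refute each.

(⊆) fails and (⊇) fails.

(⟹) This inclusion fails. Take Y = {1}, A = ∅; then 1 ∈ (Y ∖ A) ∖ (A ∖ Y) but 1 ∉ (A ∖ Y) ∪ A.

(⟸) This inclusion fails. Take Y = ∅, A = {1}; then 1 ∈ (A ∖ Y) ∪ A but 1 ∉ (Y ∖ A) ∖ (A ∖ Y).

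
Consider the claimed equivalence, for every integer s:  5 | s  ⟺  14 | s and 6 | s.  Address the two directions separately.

Forward direction. This fails: take s = 5. Certainly 5 ∣ 5, but 14 ∤ 5.

Converse. This fails: take s = 42. Both 14 ∣ 42 and 6 ∣ 42, yet 42 is not a multiple of 5 (since 42 = 8·5 + 2), so 5 ∤ 42.

Neither direction holds.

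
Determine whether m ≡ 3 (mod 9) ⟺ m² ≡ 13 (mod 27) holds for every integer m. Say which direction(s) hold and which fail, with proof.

(⇒) This fails: take m = 3. Then 3 ≡ 3 (mod 9), but 3² = 9 ≡ 9 (mod 27), not 13.

(⇐) This fails: take m = 11. Then 11² = 121 ≡ 13 (mod 27), yet 11 ≡ 2 (mod 9), not 3.

Neither direction holds.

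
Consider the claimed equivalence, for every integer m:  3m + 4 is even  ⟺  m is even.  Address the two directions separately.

[⇒] Suppose 3m + 4 is even. Since 3 is odd, 3m and m have the same parity, so 3m + 4 ≡ m + 4 (mod 2). As 4 is even, 3m + 4 is even exactly when m is even. Thus m is even.

[⇐] Conversely, suppose m is even; write m = 2j. Then 3m + 4 = 3·(2j) + 4 = 2·3j + 4, which is even.

Equivalent; both directions hold.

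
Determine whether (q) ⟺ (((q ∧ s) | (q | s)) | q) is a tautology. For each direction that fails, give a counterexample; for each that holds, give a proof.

Only the forward implication holds.

Converse. This fails. Under q = F, s = T, the left side is false but the right side is true.

Forward direction. Assume the antecedent. If q is true, ((q ∧ s) | (q | s)) | q reduces to true regardless of the other variables. If q is false, the antecedent cannot hold. Either way ((q ∧ s) | (q | s)) | q holds.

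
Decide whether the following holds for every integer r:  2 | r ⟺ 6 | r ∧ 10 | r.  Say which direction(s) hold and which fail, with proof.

(⇒) fails; (⇐) holds.

(←) Suppose 6 ∣ r and 10 ∣ r. Any common multiple of 6 and 10 is a multiple of their lcm; here lcm(6, 10) = 6·10/gcd(6, 10) = 60/2 = 30, so 30 ∣ r. Since 2 ∣ 30, it follows that 2 ∣ r.

(→) This fails: take r = 2. Certainly 2 ∣ 2, but 6 ∤ 2.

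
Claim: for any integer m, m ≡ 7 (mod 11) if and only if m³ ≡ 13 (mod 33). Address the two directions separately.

Only the converse holds.

(→) This fails: take m = 18. Then 18 ≡ 7 (mod 11), but 18³ = 5832 ≡ 24 (mod 33), not 13.

(←) Conversely, the residues r modulo 33 with r³ ≡ 13 (mod 33) are exactly {7}, and each is ≡ 7 (mod 11).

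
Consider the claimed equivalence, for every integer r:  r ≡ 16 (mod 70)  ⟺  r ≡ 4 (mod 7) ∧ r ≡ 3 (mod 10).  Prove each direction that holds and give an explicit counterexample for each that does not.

Neither direction holds.

(⇒) This fails: r = 16 gives 16 ≡ 16 (mod 70) but 16 ≡ 2 (mod 7), so the conjunction on the right does not hold.

(⇐) This fails: r = 53 satisfies both congruences on the right (53 ≡ 4 mod 7 and 53 ≡ 3 mod 10) yet 53 ≡ 53 (mod 70), not 16.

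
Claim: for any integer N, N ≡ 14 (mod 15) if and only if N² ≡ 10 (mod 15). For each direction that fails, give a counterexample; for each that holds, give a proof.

Both directions fail.

(⇒) This fails: take N = 14. Then 14 ≡ 14 (mod 15), but 14² = 196 ≡ 1 (mod 15), not 10.

(⇐) This fails: take N = 5. Then 5² = 25 ≡ 10 (mod 15), yet 5 ≡ 5 (mod 15), not 14.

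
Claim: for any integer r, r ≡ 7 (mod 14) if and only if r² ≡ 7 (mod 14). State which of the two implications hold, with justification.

Equivalent; both directions hold.

(⟹) Suppose r ≡ 7 (mod 14). Write r = 14j + 7. Then (14j + 7)² = 196j² + 196j + 49 = 14(14j² + 14j + 3) + 7, so r² ≡ 7 (mod 14).

(⟸) Conversely, suppose r² ≡ 7 (mod 14). The only residue r in {0, …, 13} with r² ≡ 7 (mod 14) is r = 7, so r ≡ 7 (mod 14).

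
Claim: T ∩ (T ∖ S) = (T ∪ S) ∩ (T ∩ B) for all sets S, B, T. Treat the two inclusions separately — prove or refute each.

Both inclusions fail.

Forward inclusion. This inclusion fails. Take S = ∅, B = ∅, T = {1}; then 1 ∈ T ∩ (T ∖ S) but 1 ∉ (T ∪ S) ∩ (T ∩ B).

Reverse inclusion. This inclusion fails. Take S = {1}, B = {1}, T = {1}; then 1 ∈ (T ∪ S) ∩ (T ∩ B) but 1 ∉ T ∩ (T ∖ S).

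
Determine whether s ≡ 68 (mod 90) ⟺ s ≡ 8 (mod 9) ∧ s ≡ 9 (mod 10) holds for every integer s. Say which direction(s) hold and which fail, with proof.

(→) This fails: s = 68 gives 68 ≡ 68 (mod 90) but 68 ≡ 5 (mod 9), so the conjunction on the right does not hold.

(←) This fails: s = 89 satisfies both congruences on the right (89 ≡ 8 mod 9 and 89 ≡ 9 mod 10) yet 89 ≡ 89 (mod 90), not 68.

Neither implication holds.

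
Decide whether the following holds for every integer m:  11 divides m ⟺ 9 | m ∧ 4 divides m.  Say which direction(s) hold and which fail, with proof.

Neither implication holds.

[⇒] This fails: take m = 11. Certainly 11 ∣ 11, but 9 ∤ 11.

[⇐] This fails: take m = 36. Both 9 ∣ 36 and 4 ∣ 36, yet 36 is not a multiple of 11 (since 36 = 3·11 + 3), so 11 ∤ 36.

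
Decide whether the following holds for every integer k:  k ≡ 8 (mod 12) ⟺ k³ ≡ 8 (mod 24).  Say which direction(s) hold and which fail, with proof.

(→) Suppose k ≡ 8 (mod 12). Working modulo 24, k ∈ {8, 20}; for each such r, r³ ≡ 8 (mod 24).

(←) This fails: take k = 2. Then 2³ = 8 ≡ 8 (mod 24), yet 2 ≡ 2 (mod 12), not 8.

The forward direction holds; the converse fails.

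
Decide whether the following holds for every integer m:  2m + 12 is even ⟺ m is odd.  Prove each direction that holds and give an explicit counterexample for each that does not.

(⇐) Suppose m is odd. Since 2 is even, 2m is even for every m, so 2m + 12 has the same parity as 12, which is even. Hence 2m + 12 is even.

(⇒) This fails: take m = 2. Then 2m + 12 = 16, which is even, yet m = 2 is even, not odd.

Only the reverse direction holds.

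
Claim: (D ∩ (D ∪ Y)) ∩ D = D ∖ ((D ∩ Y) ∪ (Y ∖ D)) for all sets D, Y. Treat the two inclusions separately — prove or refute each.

(⊆) fails; (⊇) holds.

(⟹) This inclusion fails. Take D = {1}, Y = {1}; then 1 ∈ (D ∩ (D ∪ Y)) ∩ D but 1 ∉ D ∖ ((D ∩ Y) ∪ (Y ∖ D)).

(⟸) Let x ∈ D ∖ ((D ∩ Y) ∪ (Y ∖ D)). Then x ∈ D and x ∉ Y, from which x ∈ (D ∩ (D ∪ Y)) ∩ D.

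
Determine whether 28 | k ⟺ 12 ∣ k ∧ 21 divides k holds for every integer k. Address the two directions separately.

(⇒) This fails: take k = 28. Certainly 28 ∣ 28, but 12 ∤ 28.

(⇐) Suppose 12 ∣ k and 21 ∣ k. Any common multiple of 12 and 21 is a multiple of their lcm; here lcm(12, 21) = 12·21/gcd(12, 21) = 252/3 = 84, so 84 ∣ k. Since 28 ∣ 84, it follows that 28 ∣ k.

Only the reverse direction holds.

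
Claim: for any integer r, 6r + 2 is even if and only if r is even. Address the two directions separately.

[⇒] This fails: take r = 5. Then 6r + 2 = 32, which is even, yet r = 5 is odd, not even.

[⇐] Suppose r is even. Since 6 is even, 6r is even for every r, so 6r + 2 has the same parity as 2, which is even. Hence 6r + 2 is even.

Only the reverse direction holds.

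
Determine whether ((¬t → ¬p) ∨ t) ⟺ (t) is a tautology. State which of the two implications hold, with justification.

Only the reverse direction holds.

(⇒) This fails. Under p = F, t = F, the left side is true but the right side is false.

(⇐) Assume the antecedent. If p is true, the antecedent forces (p = T, t = T), and (¬t → ¬p) ∨ t holds there. If p is false, (¬t → ¬p) ∨ t reduces to true regardless of the other variables. Either way (¬t → ¬p) ∨ t holds.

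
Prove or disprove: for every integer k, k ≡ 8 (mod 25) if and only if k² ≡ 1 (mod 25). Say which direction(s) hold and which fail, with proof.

Neither implication holds.

(⟹) This fails: take k = 8. Then 8 ≡ 8 (mod 25), but 8² = 64 ≡ 14 (mod 25), not 1.

(⟸) This fails: take k = 1. Then 1² = 1 ≡ 1 (mod 25), yet 1 ≡ 1 (mod 25), not 8.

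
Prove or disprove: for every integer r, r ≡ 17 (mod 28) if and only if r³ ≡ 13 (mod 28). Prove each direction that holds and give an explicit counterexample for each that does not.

(⇒) Suppose r ≡ 17 (mod 28). Write r = 28j + 17. Then (28j + 17)³ = 21952j³ + 39984j² + 24276j + 4913 = 28(784j³ + 1428j² + 867j + 175) + 13, so r³ ≡ 13 (mod 28).

(⇐) This fails: take r = 5. Then 5³ = 125 ≡ 13 (mod 28), yet 5 ≡ 5 (mod 28), not 17.

Only the forward direction holds.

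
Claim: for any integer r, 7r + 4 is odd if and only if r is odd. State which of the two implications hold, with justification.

Equivalent; both directions hold.

[⇒] Suppose 7r + 4 is odd. Since 7 is odd, 7r and r have the same parity, so 7r + 4 ≡ r + 4 (mod 2). As 4 is even, 7r + 4 is odd exactly when r is odd. Thus r is odd.

[⇐] Conversely, suppose r is odd; write r = 2j + 1. Then 7r + 4 = 7·(2j + 1) + 4 = 2·7j + 11, which is odd.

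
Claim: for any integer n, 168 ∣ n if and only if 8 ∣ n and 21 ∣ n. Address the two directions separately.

(←) Suppose 8 ∣ n and 21 ∣ n. Any common multiple of 8 and 21 is a multiple of their lcm; here gcd(8, 21) = 1, so lcm(8, 21) = 8·21 = 168, so 168 ∣ n.

(→) If 168 ∣ n, write n = 168q. Since 168 = 21·8, n = 8·(21q), so 8 ∣ n; and since 168 = 8·21, n = 21·(8q), so 21 ∣ n.

The biconditional holds.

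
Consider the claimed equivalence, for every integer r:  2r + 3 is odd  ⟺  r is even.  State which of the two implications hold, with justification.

Not equivalent: only (⇐) holds.

(⇒) This fails: take r = 7. Then 2r + 3 = 17, which is odd, yet r = 7 is odd, not even.

(⇐) Suppose r is even. Since 2 is even, 2r is even for every r, so 2r + 3 has the same parity as 3, which is odd. Hence 2r + 3 is odd.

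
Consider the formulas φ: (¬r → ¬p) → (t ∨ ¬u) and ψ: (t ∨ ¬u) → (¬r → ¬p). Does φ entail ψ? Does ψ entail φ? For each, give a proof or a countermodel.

[⇒] This fails. Under p = T, u = F, t = F, r = F, the left side is true but the right side is false.

[⇐] This fails. Under p = F, u = T, t = F, r = F, the left side is false but the right side is true.

Neither implication holds.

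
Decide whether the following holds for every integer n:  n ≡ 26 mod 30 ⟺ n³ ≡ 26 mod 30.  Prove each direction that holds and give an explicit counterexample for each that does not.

Both directions hold.

(→) Suppose n ≡ 26 mod 30. Write n = 30j + 26. Then (30j + 26)³ = 27000j³ + 70200j² + 60840j + 17576 = 30(900j³ + 2340j² + 2028j + 585) + 26, so n³ ≡ 26 (mod 30).

(←) Conversely, suppose n³ ≡ 26 (mod 30). The only residue r in {0, …, 29} with r³ ≡ 26 (mod 30) is r = 26, so n ≡ 26 (mod 30).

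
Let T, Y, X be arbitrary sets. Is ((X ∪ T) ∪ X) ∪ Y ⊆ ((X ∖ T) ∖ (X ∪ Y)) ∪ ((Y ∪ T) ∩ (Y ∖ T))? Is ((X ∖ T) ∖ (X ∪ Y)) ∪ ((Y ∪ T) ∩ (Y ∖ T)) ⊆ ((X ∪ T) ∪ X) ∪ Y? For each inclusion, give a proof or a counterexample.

Only the reverse inclusion holds.

Forward inclusion. This inclusion fails. Take T = {1}, Y = ∅, X = ∅; then 1 ∈ ((X ∪ T) ∪ X) ∪ Y but 1 ∉ ((X ∖ T) ∖ (X ∪ Y)) ∪ ((Y ∪ T) ∩ (Y ∖ T)).

Reverse inclusion. Let x ∈ ((X ∖ T) ∖ (X ∪ Y)) ∪ ((Y ∪ T) ∩ (Y ∖ T)). Then either x ∈ Y and x ∉ T, X; or x ∈ Y ∩ X and x ∉ T. In each case x ∈ ((X ∪ T) ∪ X) ∪ Y, so ((X ∖ T) ∖ (X ∪ Y)) ∪ ((Y ∪ T) ∩ (Y ∖ T)) ⊆ ((X ∪ T) ∪ X) ∪ Y.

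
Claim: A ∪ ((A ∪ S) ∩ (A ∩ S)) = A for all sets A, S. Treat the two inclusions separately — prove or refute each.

The two sets are equal.

(⟸) Let x ∈ A. Then either x ∈ A and x ∉ S; or x ∈ A ∩ S. In each case x ∈ A ∪ ((A ∪ S) ∩ (A ∩ S)), so A ⊆ A ∪ ((A ∪ S) ∩ (A ∩ S)).

(⟹) Let x ∈ A ∪ ((A ∪ S) ∩ (A ∩ S)). Then either x ∈ A and x ∉ S; or x ∈ A ∩ S. In each case x ∈ A, so A ∪ ((A ∪ S) ∩ (A ∩ S)) ⊆ A.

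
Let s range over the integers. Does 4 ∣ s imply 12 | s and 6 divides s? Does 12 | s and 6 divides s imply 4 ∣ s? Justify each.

Forward direction. This fails: take s = 4. Certainly 4 ∣ 4, but 12 ∤ 4.

Converse. Suppose 12 ∣ s and 6 ∣ s. Any common multiple of 12 and 6 is a multiple of their lcm; here lcm(12, 6) = 12·6/gcd(12, 6) = 72/6 = 12, so 12 ∣ s. Since 4 ∣ 12, it follows that 4 ∣ s.

The forward direction fails; the converse holds.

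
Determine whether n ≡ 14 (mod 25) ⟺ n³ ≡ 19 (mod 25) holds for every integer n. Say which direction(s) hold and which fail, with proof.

[⇒] Suppose n ≡ 14 (mod 25). Write n = 25j + 14. Then (25j + 14)³ = 15625j³ + 26250j² + 14700j + 2744 = 25(625j³ + 1050j² + 588j + 109) + 19, so n³ ≡ 19 (mod 25).

[⇐] Conversely, suppose n³ ≡ 19 (mod 25). The only residue r in {0, …, 24} with r³ ≡ 19 (mod 25) is r = 14, so n ≡ 14 (mod 25).

Both directions hold.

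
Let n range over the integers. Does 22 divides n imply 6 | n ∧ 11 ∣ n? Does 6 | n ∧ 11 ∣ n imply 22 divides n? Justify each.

(⟸) Suppose 6 ∣ n and 11 ∣ n. Any common multiple of 6 and 11 is a multiple of their lcm; here gcd(6, 11) = 1, so lcm(6, 11) = 6·11 = 66, so 66 ∣ n. Since 22 ∣ 66, it follows that 22 ∣ n.

(⟹) This fails: take n = 22. Certainly 22 ∣ 22, but 6 ∤ 22.

Only the reverse direction holds.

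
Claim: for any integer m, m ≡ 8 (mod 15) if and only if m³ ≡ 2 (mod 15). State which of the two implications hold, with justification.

Both implications hold.

(⇒) Suppose m ≡ 8 (mod 15). Write m = 15j + 8. Then (15j + 8)³ = 3375j³ + 5400j² + 2880j + 512 = 15(225j³ + 360j² + 192j + 34) + 2, so m³ ≡ 2 (mod 15).

(⇐) Conversely, suppose m³ ≡ 2 (mod 15). The only residue r in {0, …, 14} with r³ ≡ 2 (mod 15) is r = 8, so m ≡ 8 (mod 15).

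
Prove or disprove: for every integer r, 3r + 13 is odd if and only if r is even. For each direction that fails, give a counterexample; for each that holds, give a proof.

Both implications hold.

(⟹) Suppose 3r + 13 is odd. Since 3 is odd, 3r and r have the same parity, so 3r + 13 ≡ r + 13 (mod 2). As 13 is odd, 3r + 13 is odd exactly when r is even. Thus r is even.

(⟸) Conversely, suppose r is even; write r = 2j. Then 3r + 13 = 3·(2j) + 13 = 2·3j + 13, which is odd.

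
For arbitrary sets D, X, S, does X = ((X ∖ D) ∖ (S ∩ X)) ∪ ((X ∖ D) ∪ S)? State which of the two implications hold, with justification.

Both inclusions fail.

(⊆) This inclusion fails. Take D = {1}, X = {1}, S = ∅; then 1 ∈ X but 1 ∉ ((X ∖ D) ∖ (S ∩ X)) ∪ ((X ∖ D) ∪ S).

(⊇) This inclusion fails. Take D = ∅, X = ∅, S = {1}; then 1 ∈ ((X ∖ D) ∖ (S ∩ X)) ∪ ((X ∖ D) ∪ S) but 1 ∉ X.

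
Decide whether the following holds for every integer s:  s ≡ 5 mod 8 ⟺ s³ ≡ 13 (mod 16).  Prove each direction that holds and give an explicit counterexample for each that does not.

The forward direction fails; the converse holds.

(⇒) This fails: take s = 13. Then 13 ≡ 5 (mod 8), but 13³ = 2197 ≡ 5 (mod 16), not 13.

(⇐) Conversely, the residues r modulo 16 with r³ ≡ 13 (mod 16) are exactly {5}, and each is ≡ 5 (mod 8).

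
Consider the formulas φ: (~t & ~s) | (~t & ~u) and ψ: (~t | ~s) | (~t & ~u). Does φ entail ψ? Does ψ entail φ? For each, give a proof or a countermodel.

Not equivalent: only (⇒) holds.

(⟹) Assume the antecedent. If u is true, the antecedent forces (u = T, s = F, t = F), and (~t | ~s) | (~t & ~u) holds there. If u is false, the antecedent forces (u = F, s = F, t = F) or (u = F, s = T, t = F), and (~t | ~s) | (~t & ~u) holds there. Either way (~t | ~s) | (~t & ~u) holds.

(⟸) This fails. Under u = T, s = T, t = F, the left side is false but the right side is true.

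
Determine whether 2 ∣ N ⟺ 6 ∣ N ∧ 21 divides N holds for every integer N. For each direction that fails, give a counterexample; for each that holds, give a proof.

[⇒] This fails: take N = 2. Certainly 2 ∣ 2, but 6 ∤ 2.

[⇐] Suppose 6 ∣ N and 21 ∣ N. Any common multiple of 6 and 21 is a multiple of their lcm; here lcm(6, 21) = 6·21/gcd(6, 21) = 126/3 = 42, so 42 ∣ N. Since 2 ∣ 42, it follows that 2 ∣ N.

(⇒) fails; (⇐) holds.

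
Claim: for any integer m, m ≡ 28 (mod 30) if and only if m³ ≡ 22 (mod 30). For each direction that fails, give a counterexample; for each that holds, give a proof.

Both implications hold.

Forward direction. Suppose m ≡ 28 (mod 30). Write m = 30j + 28. Then (30j + 28)³ = 27000j³ + 75600j² + 70560j + 21952 = 30(900j³ + 2520j² + 2352j + 731) + 22, so m³ ≡ 22 (mod 30).

Converse. Suppose m³ ≡ 22 (mod 30). The only residue r in {0, …, 29} with r³ ≡ 22 (mod 30) is r = 28, so m ≡ 28 (mod 30).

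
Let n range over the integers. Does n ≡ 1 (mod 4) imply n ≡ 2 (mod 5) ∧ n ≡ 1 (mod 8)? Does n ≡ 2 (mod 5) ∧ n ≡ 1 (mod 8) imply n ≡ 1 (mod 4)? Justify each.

(→) This fails: n = 1 gives 1 ≡ 1 (mod 4) but 1 ≡ 1 (mod 5), so the conjunction on the right does not hold.

(←) Conversely, if n ≡ 2 (mod 5) and n ≡ 1 (mod 8), then by the Chinese remainder theorem n ≡ 17 (mod 40). Since 17 ≡ 1 (mod 4) and 4 ∣ 40, we get n ≡ 1 (mod 4).

The forward direction fails; the converse holds.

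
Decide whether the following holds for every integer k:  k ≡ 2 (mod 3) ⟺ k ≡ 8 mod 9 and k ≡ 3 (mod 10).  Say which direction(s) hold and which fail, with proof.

Forward direction. This fails: k = 2 gives 2 ≡ 2 (mod 3) but 2 ≡ 2 (mod 9), so the conjunction on the right does not hold.

Converse. If k ≡ 8 (mod 9) and k ≡ 3 (mod 10), then by the Chinese remainder theorem k ≡ 53 (mod 90). Since 53 ≡ 2 (mod 3) and 3 ∣ 90, we get k ≡ 2 (mod 3).

Only the converse holds.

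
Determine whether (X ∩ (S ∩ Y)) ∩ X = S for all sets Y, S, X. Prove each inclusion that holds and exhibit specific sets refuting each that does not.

(⟹) Let x ∈ (X ∩ (S ∩ Y)) ∩ X. Then x ∈ Y ∩ S ∩ X, from which x ∈ S.

(⟸) This inclusion fails. Take Y = ∅, S = {1}, X = ∅; then 1 ∈ S but 1 ∉ (X ∩ (S ∩ Y)) ∩ X.

The sets are not equal: only the forward inclusion holds.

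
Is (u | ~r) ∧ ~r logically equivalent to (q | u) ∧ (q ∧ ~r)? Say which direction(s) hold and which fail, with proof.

The forward direction fails; the converse holds.

(→) This fails. Under q = F, r = F, u = F, the left side is true but the right side is false.

(←) Assume the antecedent. If q is true, the antecedent forces (q = T, r = F, u = F) or (q = T, r = F, u = T), and (u | ~r) ∧ ~r holds there. If q is false, the antecedent cannot hold. Either way (u | ~r) ∧ ~r holds.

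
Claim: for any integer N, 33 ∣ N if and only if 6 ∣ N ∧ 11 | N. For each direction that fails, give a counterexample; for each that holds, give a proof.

Not equivalent: only (⇐) holds.

(←) Suppose 6 ∣ N and 11 ∣ N. Any common multiple of 6 and 11 is a multiple of their lcm; here gcd(6, 11) = 1, so lcm(6, 11) = 6·11 = 66, so 66 ∣ N. Since 33 ∣ 66, it follows that 33 ∣ N.

(→) This fails: take N = 33. Certainly 33 ∣ 33, but 6 ∤ 33.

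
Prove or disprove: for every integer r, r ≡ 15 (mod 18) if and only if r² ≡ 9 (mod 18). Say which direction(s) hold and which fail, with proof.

The forward direction holds; the converse fails.

[⇐] This fails: take r = 3. Then 3² = 9 ≡ 9 (mod 18), yet 3 ≡ 3 (mod 18), not 15.

[⇒] Suppose r ≡ 15 (mod 18). Write r = 18j + 15. Then (18j + 15)² = 324j² + 540j + 225 = 18(18j² + 30j + 12) + 9, so r² ≡ 9 (mod 18).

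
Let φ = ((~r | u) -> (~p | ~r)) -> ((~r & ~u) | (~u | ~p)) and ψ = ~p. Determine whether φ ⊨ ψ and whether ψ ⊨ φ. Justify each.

(→) This fails. Under p = T, u = F, r = F, the left side is true but the right side is false.

(←) Assume the antecedent. If p is true, the antecedent cannot hold. If p is false, the consequent reduces to true regardless of the other variables. Either way the consequent holds.

The forward direction fails; the converse holds.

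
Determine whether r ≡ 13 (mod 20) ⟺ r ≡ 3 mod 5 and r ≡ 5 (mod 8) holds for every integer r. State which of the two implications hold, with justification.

[⇒] This fails: r = 33 gives 33 ≡ 13 (mod 20) but 33 ≡ 1 (mod 8), so the conjunction on the right does not hold.

[⇐] Conversely, if r ≡ 3 (mod 5) and r ≡ 5 (mod 8), then by the Chinese remainder theorem r ≡ 13 (mod 40). Since 13 ≡ 13 (mod 20) and 20 ∣ 40, we get r ≡ 13 (mod 20).

The forward direction fails; the converse holds.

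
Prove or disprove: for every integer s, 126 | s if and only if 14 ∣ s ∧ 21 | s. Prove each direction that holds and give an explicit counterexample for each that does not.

[⇐] This fails: take s = 42. Both 14 ∣ 42 and 21 ∣ 42, yet 42 is not a multiple of 126 (since 42 = 0·126 + 42), so 126 ∤ 42.

[⇒] If 126 ∣ s, write s = 126q. Since 126 = 9·14, s = 14·(9q), so 14 ∣ s; and since 126 = 6·21, s = 21·(6q), so 21 ∣ s.

Only the forward implication holds.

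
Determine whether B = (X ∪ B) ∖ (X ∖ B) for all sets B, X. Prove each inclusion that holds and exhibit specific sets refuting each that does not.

(⟸) Let x ∈ (X ∪ B) ∖ (X ∖ B). Then either x ∈ B and x ∉ X; or x ∈ B ∩ X. In each case x ∈ B, so (X ∪ B) ∖ (X ∖ B) ⊆ B.

(⟹) Let x ∈ B. Then either x ∈ B and x ∉ X; or x ∈ B ∩ X. In each case x ∈ (X ∪ B) ∖ (X ∖ B), so B ⊆ (X ∪ B) ∖ (X ∖ B).

Both inclusions hold.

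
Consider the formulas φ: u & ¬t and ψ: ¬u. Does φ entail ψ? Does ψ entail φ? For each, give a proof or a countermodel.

Neither direction holds.

(→) This fails. Under t = F, u = T, the left side is true but the right side is false.

(←) This fails. Under t = F, u = F, the left side is false but the right side is true.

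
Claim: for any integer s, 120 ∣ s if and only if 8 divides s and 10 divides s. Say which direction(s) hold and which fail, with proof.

(⇒) If 120 ∣ s, write s = 120q. Since 120 = 15·8, s = 8·(15q), so 8 ∣ s; and since 120 = 12·10, s = 10·(12q), so 10 ∣ s.

(⇐) This fails: take s = 40. Both 8 ∣ 40 and 10 ∣ 40, yet 40 is not a multiple of 120 (since 40 = 0·120 + 40), so 120 ∤ 40.

Only the forward direction holds.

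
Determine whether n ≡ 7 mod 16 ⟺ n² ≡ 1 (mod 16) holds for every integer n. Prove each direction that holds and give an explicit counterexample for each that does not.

Only the forward direction holds.

(→) Suppose n ≡ 7 mod 16. Write n = 16j + 7. Then (16j + 7)² = 256j² + 224j + 49 = 16(16j² + 14j + 3) + 1, so n² ≡ 1 (mod 16).

(←) This fails: take n = 1. Then 1² = 1 ≡ 1 (mod 16), yet 1 ≡ 1 (mod 16), not 7.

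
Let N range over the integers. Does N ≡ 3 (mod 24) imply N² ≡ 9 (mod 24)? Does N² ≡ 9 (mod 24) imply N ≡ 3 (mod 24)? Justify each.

Forward direction. Suppose N ≡ 3 (mod 24). Write N = 24j + 3. Then (24j + 3)² = 576j² + 144j + 9 = 24(24j² + 6j) + 9, so N² ≡ 9 (mod 24).

Converse. This fails: take N = 9. Then 9² = 81 ≡ 9 (mod 24), yet 9 ≡ 9 (mod 24), not 3.

Not equivalent: only (⇒) holds.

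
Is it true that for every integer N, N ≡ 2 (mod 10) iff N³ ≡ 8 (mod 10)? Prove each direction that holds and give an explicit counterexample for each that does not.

The biconditional holds.

Converse. Suppose N³ ≡ 8 (mod 10). The only residue r in {0, …, 9} with r³ ≡ 8 (mod 10) is r = 2, so N ≡ 2 (mod 10).

Forward direction. Suppose N ≡ 2 (mod 10). Write N = 10j + 2. Then (10j + 2)³ = 1000j³ + 600j² + 120j + 8 = 10(100j³ + 60j² + 12j) + 8, so N³ ≡ 8 (mod 10).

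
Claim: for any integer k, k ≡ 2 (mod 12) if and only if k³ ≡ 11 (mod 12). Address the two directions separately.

(⇒) fails and (⇐) fails.

(⇒) This fails: take k = 2. Then 2 ≡ 2 (mod 12), but 2³ = 8 ≡ 8 (mod 12), not 11.

(⇐) This fails: take k = 11. Then 11³ = 1331 ≡ 11 (mod 12), yet 11 ≡ 11 (mod 12), not 2.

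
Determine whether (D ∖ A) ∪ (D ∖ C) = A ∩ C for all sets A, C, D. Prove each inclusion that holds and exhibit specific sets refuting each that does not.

(⊆) fails and (⊇) fails.

Forward inclusion. This inclusion fails. Take A = ∅, C = ∅, D = {1}; then 1 ∈ (D ∖ A) ∪ (D ∖ C) but 1 ∉ A ∩ C.

Reverse inclusion. This inclusion fails. Take A = {1}, C = {1}, D = ∅; then 1 ∈ A ∩ C but 1 ∉ (D ∖ A) ∪ (D ∖ C).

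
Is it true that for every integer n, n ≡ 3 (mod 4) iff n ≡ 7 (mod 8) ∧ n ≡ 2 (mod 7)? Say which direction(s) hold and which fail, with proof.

(⇒) fails; (⇐) holds.

[⇒] This fails: n = 3 gives 3 ≡ 3 (mod 4) but 3 ≡ 3 (mod 8), so the conjunction on the right does not hold.

[⇐] Conversely, if n ≡ 7 (mod 8) and n ≡ 2 (mod 7), then by the Chinese remainder theorem n ≡ 23 (mod 56). Since 23 ≡ 3 (mod 4) and 4 ∣ 56, we get n ≡ 3 (mod 4).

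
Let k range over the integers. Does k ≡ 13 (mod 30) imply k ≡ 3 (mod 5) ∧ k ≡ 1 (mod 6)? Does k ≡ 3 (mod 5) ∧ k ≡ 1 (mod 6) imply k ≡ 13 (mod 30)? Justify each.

Both implications hold.

(⇒) Suppose k ≡ 13 (mod 30); write k = 30j + 13. Since 5 ∣ 30, reducing mod 5 gives k ≡ 13 ≡ 3 (mod 5); since 6 ∣ 30, reducing mod 6 gives k ≡ 13 ≡ 1 (mod 6).

(⇐) Conversely, if k ≡ 3 (mod 5) and k ≡ 1 (mod 6), then by the Chinese remainder theorem k ≡ 13 (mod 30). This is exactly k ≡ 13 (mod 30).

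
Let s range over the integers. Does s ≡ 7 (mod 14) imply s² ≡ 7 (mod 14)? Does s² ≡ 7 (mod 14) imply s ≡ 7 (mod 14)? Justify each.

Equivalent; both directions hold.

(⟹) Suppose s ≡ 7 (mod 14). Write s = 14j + 7. Then (14j + 7)² = 196j² + 196j + 49 = 14(14j² + 14j + 3) + 7, so s² ≡ 7 (mod 14).

(⟸) Conversely, suppose s² ≡ 7 (mod 14). The only residue r in {0, …, 13} with r² ≡ 7 (mod 14) is r = 7, so s ≡ 7 (mod 14).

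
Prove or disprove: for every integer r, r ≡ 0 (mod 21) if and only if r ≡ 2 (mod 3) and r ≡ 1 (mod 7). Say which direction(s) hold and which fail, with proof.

(⟹) This fails: r = 0 gives 0 ≡ 0 (mod 21) but 0 ≡ 0 (mod 3), so the conjunction on the right does not hold.

(⟸) This fails: r = 8 satisfies both congruences on the right (8 ≡ 2 mod 3 and 8 ≡ 1 mod 7) yet 8 ≡ 8 (mod 21), not 0.

Neither implication holds.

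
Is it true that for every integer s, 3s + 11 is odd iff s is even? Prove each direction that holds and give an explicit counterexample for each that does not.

Both directions hold.

(←) Suppose s is even; write s = 2j. Then 3s + 11 = 3·(2j) + 11 = 2·3j + 11, which is odd.

(→) Suppose 3s + 11 is odd. Since 3 is odd, 3s and s have the same parity, so 3s + 11 ≡ s + 11 (mod 2). As 11 is odd, 3s + 11 is odd exactly when s is even. Thus s is even.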